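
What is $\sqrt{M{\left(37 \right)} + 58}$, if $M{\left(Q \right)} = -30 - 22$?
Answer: $\sqrt{6} \approx 2.4495$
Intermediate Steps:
$M{\left(Q \right)} = -52$
$\sqrt{M{\left(37 \right)} + 58} = \sqrt{-52 + 58} = \sqrt{6}$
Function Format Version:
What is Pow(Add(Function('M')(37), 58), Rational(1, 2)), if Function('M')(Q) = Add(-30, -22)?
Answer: Pow(6, Rational(1, 2)) ≈ 2.4495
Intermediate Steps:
Function('M')(Q) = -52
Pow(Add(Function('M')(37), 58), Rational(1, 2)) = Pow(Add(-52, 58), Rational(1, 2)) = Pow(6, Rational(1, 2))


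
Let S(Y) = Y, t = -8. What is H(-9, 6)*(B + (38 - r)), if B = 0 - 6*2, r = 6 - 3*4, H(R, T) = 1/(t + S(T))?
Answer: -16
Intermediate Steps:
H(R, T) = 1/(-8 + T)
r = -6 (r = 6 - 12 = -6)
B = -12 (B = 0 - 12 = -12)
H(-9, 6)*(B + (38 - r)) = (-12 + (38 - 1*(-6)))/(-8 + 6) = (-12 + (38 + 6))/(-2) = -(-12 + 44)/2 = -1/2*32 = -16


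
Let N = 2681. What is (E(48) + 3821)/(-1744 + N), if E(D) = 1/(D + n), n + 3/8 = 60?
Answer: 3289889/806757 ≈ 4.0779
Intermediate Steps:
n = 477/8 (n = -3/8 + 60 = 477/8 ≈ 59.625)
E(D) = 1/(477/8 + D) (E(D) = 1/(D + 477/8) = 1/(477/8 + D))
(E(48) + 3821)/(-1744 + N) = (8/(477 + 8*48) + 3821)/(-1744 + 2681) = (8/(477 + 384) + 3821)/937 = (8/861 + 3821)*(1/937) = (3289889/861)*(1/937) = 3289889/806757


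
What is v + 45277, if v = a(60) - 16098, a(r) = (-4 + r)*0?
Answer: 29179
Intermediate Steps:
a(r) = 0
v = -16098 (v = 0 - 16098 = -16098)
v + 45277 = -16098 + 45277 = 29179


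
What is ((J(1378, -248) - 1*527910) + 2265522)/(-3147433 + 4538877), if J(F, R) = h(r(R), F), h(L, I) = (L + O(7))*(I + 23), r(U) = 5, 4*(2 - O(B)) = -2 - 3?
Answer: 6996681/5565776 ≈ 1.2571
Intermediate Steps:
O(B) = 13/4 (O(B) = 2 - (-2 - 3)/4 = 2 - 1/4*(-5) = 2 + 5/4 = 13/4)
h(L, I) = (23 + I)*(13/4 + L) (h(L, I) = (L + 13/4)*(I + 23) = (13/4 + L)*(23 + I) = (23 + I)*(13/4 + L))
J(F, R) = 759/4 + 33*F/4 (J(F, R) = 299/4 + 23*5 + 13*F/4 + F*5 = 299/4 + 115 + 13*F/4 + 5*F = 759/4 + 33*F/4)
((J(1378, -248) - 1*527910) + 2265522)/(-3147433 + 4538877) = (((759/4 + (33/4)*1378) - 1*527910) + 2265522)/(-3147433 + 4538877) = (((759/4 + 22737/2) - 527910) + 2265522)/1391444 = ((46233/4 - 527910) + 2265522)*(1/1391444) = (-2065407/4 + 2265522)*(1/1391444) = (6996681/4)*(1/1391444) = 6996681/5565776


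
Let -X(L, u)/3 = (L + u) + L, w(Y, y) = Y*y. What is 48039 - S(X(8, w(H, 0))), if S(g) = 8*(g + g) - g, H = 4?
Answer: 48759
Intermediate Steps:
X(L, u) = -6*L - 3*u (X(L, u) = -3*((L + u) + L) = -3*(u + 2*L) = -6*L - 3*u)
S(g) = 15*g (S(g) = 8*(2*g) - g = 16*g - g = 15*g)
48039 - S(X(8, w(H, 0))) = 48039 - 15*(-6*8 - 12*0) = 48039 - 15*(-48 - 3*0) = 48039 - 15*(-48 + 0) = 48039 - 15*(-48) = 48039 - 1*(-720) = 48039 + 720 = 48759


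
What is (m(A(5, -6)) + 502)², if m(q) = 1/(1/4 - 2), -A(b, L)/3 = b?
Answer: 12320100/49 ≈ 2.5143e+5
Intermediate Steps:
A(b, L) = -3*b
m(q) = -4/7 (m(q) = 1/(¼ - 2) = 1/(-7/4) = -4/7)
(m(A(5, -6)) + 502)² = (-4/7 + 502)² = (3510/7)² = 12320100/49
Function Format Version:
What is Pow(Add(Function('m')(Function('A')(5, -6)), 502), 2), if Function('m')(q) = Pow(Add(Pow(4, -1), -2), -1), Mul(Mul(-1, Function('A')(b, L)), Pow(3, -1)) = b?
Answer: Rational(12320100, 49) ≈ 2.5143e+5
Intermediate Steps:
Function('A')(b, L) = Mul(-3, b)
Function('m')(q) = Rational(-4, 7) (Function('m')(q) = Pow(Add(Rational(1, 4), -2), -1) = Pow(Rational(-7, 4), -1) = Rational(-4, 7))
Pow(Add(Function('m')(Function('A')(5, -6)), 502), 2) = Pow(Add(Rational(-4, 7), 502), 2) = Pow(Rational(3510, 7), 2) = Rational(12320100, 49)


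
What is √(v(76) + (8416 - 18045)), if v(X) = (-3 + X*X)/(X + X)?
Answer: I*√55397730/76 ≈ 97.934*I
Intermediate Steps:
v(X) = (-3 + X²)/(2*X) (v(X) = (-3 + X²)/((2*X)) = (1/(2*X))*(-3 + X²) = (-3 + X²)/(2*X))
√(v(76) + (8416 - 18045)) = √((½)*(-3 + 76²)/76 + (8416 - 18045)) = √((½)*(1/76)*(-3 + 5776) - 9629) = √((½)*(1/76)*5773 - 9629) = √(5773/152 - 9629) = √(-1457835/152) = I*√55397730/76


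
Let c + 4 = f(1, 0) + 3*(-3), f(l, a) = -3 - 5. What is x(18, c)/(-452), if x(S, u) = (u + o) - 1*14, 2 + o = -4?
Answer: 41/452 ≈ 0.090708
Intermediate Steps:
o = -6 (o = -2 - 4 = -6)
f(l, a) = -8
c = -21 (c = -4 + (-8 + 3*(-3)) = -4 + (-8 - 9) = -4 - 17 = -21)
x(S, u) = -20 + u (x(S, u) = (u - 6) - 1*14 = (-6 + u) - 14 = -20 + u)
x(18, c)/(-452) = (-20 - 21)/(-452) = -41*(-1/452) = 41/452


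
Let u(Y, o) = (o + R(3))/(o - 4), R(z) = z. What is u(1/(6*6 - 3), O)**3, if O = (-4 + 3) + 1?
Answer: -27/64 ≈ -0.42188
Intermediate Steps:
O = 0 (O = -1 + 1 = 0)
u(Y, o) = (3 + o)/(-4 + o) (u(Y, o) = (o + 3)/(o - 4) = (3 + o)/(-4 + o))
u(1/(6*6 - 3), O)**3 = ((3 + 0)/(-4 + 0))**3 = (3/(-4))**3 = (-1/4*3)**3 = (-3/4)**3 = -27/64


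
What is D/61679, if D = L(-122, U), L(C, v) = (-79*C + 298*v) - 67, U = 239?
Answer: 80793/61679 ≈ 1.3099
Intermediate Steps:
L(C, v) = -67 - 79*C + 298*v
D = 80793 (D = -67 - 79*(-122) + 298*239 = -67 + 9638 + 71222 = 80793)
D/61679 = 80793/61679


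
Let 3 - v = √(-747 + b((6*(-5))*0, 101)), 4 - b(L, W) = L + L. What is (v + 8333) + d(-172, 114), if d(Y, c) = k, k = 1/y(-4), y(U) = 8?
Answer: 66689/8 - I*√743 ≈ 8336.1 - 27.258*I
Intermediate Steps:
b(L, W) = 4 - 2*L (b(L, W) = 4 - (L + L) = 4 - 2*L)
v = 3 - I*√743 (v = 3 - √(-747 + (4 - 2*6*(-5)*0)) = 3 - √(-747 + (4 - (-60)*0)) = 3 - √(-747 + (4 - 2*0)) = 3 - √(-747 + (4 + 0)) = 3 - √(-747 + 4) = 3 - √(-743) = 3 - I*√743 ≈ 3.0 - 27.258*I)
k = ⅛ (k = 1/8 = ⅛ ≈ 0.12500)
d(Y, c) = ⅛
(v + 8333) + d(-172, 114) = ((3 - I*√743) + 8333) + ⅛ = (8336 - I*√743) + ⅛ = 66689/8 - I*√743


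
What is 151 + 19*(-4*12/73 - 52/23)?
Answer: 160429/1679 ≈ 95.550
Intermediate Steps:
151 + 19*(-4*12/73 - 52/23) = 151 + 19*(-48*1/73 - 52*1/23) = 151 + 19*(-48/73 - 52/23) = 151 + 19*(-4900/1679) = 151 - 93100/1679 = 160429/1679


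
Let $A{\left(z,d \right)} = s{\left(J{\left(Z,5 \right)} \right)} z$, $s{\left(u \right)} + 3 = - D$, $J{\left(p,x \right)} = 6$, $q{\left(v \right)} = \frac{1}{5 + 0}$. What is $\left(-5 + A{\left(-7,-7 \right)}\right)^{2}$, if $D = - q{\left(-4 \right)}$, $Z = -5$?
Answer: $\frac{5329}{25} \approx 213.16$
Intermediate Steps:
$q{\left(v \right)} = \frac{1}{5}$
$D = - \frac{1}{5}$ ($D = \left(-1\right) \frac{1}{5} = - \frac{1}{5} \approx -0.2$)
$s{\left(u \right)} = - \frac{14}{5}$ ($s{\left(u \right)} = -3 - - \frac{1}{5} = -3 + \frac{1}{5} = - \frac{14}{5}$)
$A{\left(z,d \right)} = - \frac{14 z}{5}$
$\left(-5 + A{\left(-7,-7 \right)}\right)^{2} = \left(-5 - - \frac{98}{5}\right)^{2} = \left(-5 + \frac{98}{5}\right)^{2} = \left(\frac{73}{5}\right)^{2} = \frac{5329}{25}$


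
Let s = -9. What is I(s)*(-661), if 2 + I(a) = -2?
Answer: 2644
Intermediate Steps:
I(a) = -4 (I(a) = -2 - 2 = -4)
I(s)*(-661) = -4*(-661) = 2644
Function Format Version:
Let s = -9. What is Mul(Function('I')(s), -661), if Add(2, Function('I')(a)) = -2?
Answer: 2644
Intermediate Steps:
Function('I')(a) = -4 (Function('I')(a) = Add(-2, -2) = -4)
Mul(Function('I')(s), -661) = Mul(-4, -661) = 2644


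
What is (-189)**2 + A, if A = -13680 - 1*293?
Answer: 21748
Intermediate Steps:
A = -13973 (A = -13680 - 293 = -13973)
(-189)**2 + A = (-189)**2 - 13973 = 35721 - 13973 = 21748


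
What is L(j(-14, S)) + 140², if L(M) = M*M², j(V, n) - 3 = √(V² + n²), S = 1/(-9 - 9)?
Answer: 770077/36 + 72253*√63505/5832 ≈ 24513.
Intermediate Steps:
S = -1/18 (S = 1/(-18) = -1/18 ≈ -0.055556)
j(V, n) = 3 + √(V² + n²)
L(M) = M³
L(j(-14, S)) + 140² = (3 + √((-14)² + (-1/18)²))³ + 140² = (3 + √(196 + 1/324))³ + 19600 = (3 + √(63505/324))³ + 19600 = (3 + √63505/18)³ + 19600 = 19600 + (3 + √63505/18)³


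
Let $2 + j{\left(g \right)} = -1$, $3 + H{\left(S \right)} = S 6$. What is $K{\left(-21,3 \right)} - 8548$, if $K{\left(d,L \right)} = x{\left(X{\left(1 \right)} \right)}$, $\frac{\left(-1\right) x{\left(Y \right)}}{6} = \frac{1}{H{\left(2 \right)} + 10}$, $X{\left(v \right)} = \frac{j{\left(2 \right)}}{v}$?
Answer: $- \frac{162418}{19} \approx -8548.3$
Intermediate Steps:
$H{\left(S \right)} = -3 + 6 S$ ($H{\left(S \right)} = -3 + S 6 = -3 + 6 S$)
$j{\left(g \right)} = -3$ ($j{\left(g \right)} = -2 - 1 = -3$)
$X{\left(v \right)} = - \frac{3}{v}$
$x{\left(Y \right)} = - \frac{6}{19}$ ($x{\left(Y \right)} = - \frac{6}{\left(-3 + 6 \cdot 2\right) + 10} = - \frac{6}{\left(-3 + 12\right) + 10} = - \frac{6}{9 + 10} = - \frac{6}{19}$)
$K{\left(d,L \right)} = - \frac{6}{19}$
$K{\left(-21,3 \right)} - 8548 = - \frac{6}{19} - 8548 = - \frac{162418}{19}$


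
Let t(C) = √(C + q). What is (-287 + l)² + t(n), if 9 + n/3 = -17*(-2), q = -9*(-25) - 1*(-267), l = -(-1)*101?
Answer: 34596 + 9*√7 ≈ 34620.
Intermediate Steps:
l = 101 (l = -1*(-101) = 101)
q = 492 (q = 225 + 267 = 492)
n = 75 (n = -27 + 3*(-17*(-2)) = -27 + 3*34 = -27 + 102 = 75)
t(C) = √(492 + C) (t(C) = √(C + 492) = √(492 + C))
(-287 + l)² + t(n) = (-287 + 101)² + √(492 + 75) = (-186)² + √567 = 34596 + 9*√7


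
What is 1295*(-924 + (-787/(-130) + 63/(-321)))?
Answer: -3307782499/2782 ≈ -1.1890e+6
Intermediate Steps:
1295*(-924 + (-787/(-130) + 63/(-321))) = 1295*(-924 + (-787*(-1/130) + 63*(-1/321))) = 1295*(-924 + (787/130 - 21/107)) = 1295*(-924 + 81479/13910) = 1295*(-12771361/13910) = -3307782499/2782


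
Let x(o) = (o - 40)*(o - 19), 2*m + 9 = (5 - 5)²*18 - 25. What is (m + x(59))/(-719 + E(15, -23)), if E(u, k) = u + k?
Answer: -743/727 ≈ -1.0220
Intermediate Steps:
m = -17 (m = -9/2 + ((5 - 5)²*18 - 25)/2 = -9/2 + (0²*18 - 25)/2 = -9/2 + (0*18 - 25)/2 = -9/2 + (0 - 25)/2 = -9/2 + (½)*(-25) = -9/2 - 25/2 = -17)
E(u, k) = k + u
x(o) = (-40 + o)*(-19 + o)
(m + x(59))/(-719 + E(15, -23)) = (-17 + (760 + 59² - 59*59))/(-719 + (-23 + 15)) = (-17 + (760 + 3481 - 3481))/(-719 - 8) = (-17 + 760)/(-727) = 743*(-1/727) = -743/727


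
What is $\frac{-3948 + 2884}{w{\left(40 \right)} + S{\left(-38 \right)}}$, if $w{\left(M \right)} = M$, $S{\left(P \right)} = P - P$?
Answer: $- \frac{133}{5} \approx -26.6$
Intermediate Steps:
$S{\left(P \right)} = 0$
$\frac{-3948 + 2884}{w{\left(40 \right)} + S{\left(-38 \right)}} = \frac{-3948 + 2884}{40 + 0} = - \frac{1064}{40} = \left(-1064\right) \frac{1}{40} = - \frac{133}{5}$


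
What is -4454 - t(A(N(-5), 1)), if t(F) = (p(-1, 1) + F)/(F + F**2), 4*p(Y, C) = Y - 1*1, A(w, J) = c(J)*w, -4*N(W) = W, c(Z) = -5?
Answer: -779414/175 ≈ -4453.8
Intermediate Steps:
N(W) = -W/4
A(w, J) = -5*w
p(Y, C) = -1/4 + Y/4 (p(Y, C) = (Y - 1*1)/4 = (Y - 1)/4 = (-1 + Y)/4 = -1/4 + Y/4)
t(F) = (-1/2 + F)/(F + F**2) (t(F) = ((-1/4 + (1/4)*(-1)) + F)/(F + F**2) = ((-1/4 - 1/4) + F)/(F + F**2) = (-1/2 + F)/(F + F**2))
-4454 - t(A(N(-5), 1)) = -4454 - (-1/2 - (-5)*(-5)/4)/(((-(-5)*(-5)/4))*(1 - (-5)*(-5)/4)) = -4454 - (-1/2 - 5*5/4)/(((-5*5/4))*(1 - 5*5/4)) = -4454 - (-1/2 - 25/4)/((-25/4)*(1 - 25/4)) = -4454 - (-4)*(-27)/(25*(-21/4)*4) = -4454 - (-4)*(-4)*(-27)/(25*21*4) = -4454 - 1*(-36/175) = -4454 + 36/175 = -779414/175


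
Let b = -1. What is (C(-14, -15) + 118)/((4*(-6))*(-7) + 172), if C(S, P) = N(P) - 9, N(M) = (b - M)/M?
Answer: 1621/5100 ≈ 0.31784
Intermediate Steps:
N(M) = (-1 - M)/M
C(S, P) = -9 + (-1 - P)/P (C(S, P) = (-1 - P)/P - 9 = -9 + (-1 - P)/P)
(C(-14, -15) + 118)/((4*(-6))*(-7) + 172) = ((-10 - 1/(-15)) + 118)/((4*(-6))*(-7) + 172) = ((-10 - 1*(-1/15)) + 118)/(-24*(-7) + 172) = ((-10 + 1/15) + 118)/(168 + 172) = (-149/15 + 118)/340 = (1621/15)*(1/340) = 1621/5100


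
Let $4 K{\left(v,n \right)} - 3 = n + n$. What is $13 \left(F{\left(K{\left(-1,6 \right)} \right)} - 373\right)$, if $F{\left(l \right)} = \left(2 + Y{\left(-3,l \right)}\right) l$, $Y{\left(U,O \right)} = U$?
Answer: $- \frac{19591}{4} \approx -4897.8$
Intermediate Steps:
$K{\left(v,n \right)} = \frac{3}{4} + \frac{n}{2}$ ($K{\left(v,n \right)} = \frac{3}{4} + \frac{n + n}{4} = \frac{3}{4} + \frac{2 n}{4} = \frac{3}{4} + \frac{n}{2}$)
$F{\left(l \right)} = - l$ ($F{\left(l \right)} = \left(2 - 3\right) l = - l$)
$13 \left(F{\left(K{\left(-1,6 \right)} \right)} - 373\right) = 13 \left(- (\frac{3}{4} + \frac{1}{2} \cdot 6) - 373\right) = 13 \left(- (\frac{3}{4} + 3) - 373\right) = 13 \left(\left(-1\right) \frac{15}{4} - 373\right) = 13 \left(- \frac{15}{4} - 373\right) = 13 \left(- \frac{1507}{4}\right) = - \frac{19591}{4}$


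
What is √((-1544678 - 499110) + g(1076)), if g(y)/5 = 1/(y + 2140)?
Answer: I*√1321137262803/804 ≈ 1429.6*I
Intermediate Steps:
g(y) = 5/(2140 + y) (g(y) = 5/(y + 2140) = 5/(2140 + y))
√((-1544678 - 499110) + g(1076)) = √((-1544678 - 499110) + 5/(2140 + 1076)) = √(-2043788 + 5/3216) = √(-6572822203/3216) = I*√1321137262803/804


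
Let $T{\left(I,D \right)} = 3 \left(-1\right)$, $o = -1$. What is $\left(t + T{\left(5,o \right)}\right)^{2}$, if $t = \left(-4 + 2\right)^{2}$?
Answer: $1$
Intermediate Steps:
$t = 4$ ($t = \left(-2\right)^{2} = 4$)
$T{\left(I,D \right)} = -3$
$\left(t + T{\left(5,o \right)}\right)^{2} = \left(4 - 3\right)^{2} = 1^{2} = 1$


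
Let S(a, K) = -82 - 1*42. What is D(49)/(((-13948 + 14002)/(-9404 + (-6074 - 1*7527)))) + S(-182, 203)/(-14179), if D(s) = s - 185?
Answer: 22180780208/382833 ≈ 57939.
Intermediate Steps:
S(a, K) = -124 (S(a, K) = -82 - 42 = -124)
D(s) = -185 + s
D(49)/(((-13948 + 14002)/(-9404 + (-6074 - 1*7527)))) + S(-182, 203)/(-14179) = (-185 + 49)/(((-13948 + 14002)/(-9404 + (-6074 - 1*7527)))) - 124/(-14179) = -136/(54/(-9404 + (-6074 - 7527))) - 124*(-1/14179) = -136/(54/(-9404 - 13601)) + 124/14179 = -136/(54/(-23005)) + 124/14179 = -136/(54*(-1/23005)) + 124/14179 = -136/(-54/23005) + 124/14179 = -136*(-23005/54) + 124/14179 = 1564340/27 + 124/14179 = 22180780208/382833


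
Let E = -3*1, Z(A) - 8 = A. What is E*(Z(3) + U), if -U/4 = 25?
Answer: 267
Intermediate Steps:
Z(A) = 8 + A
E = -3
U = -100 (U = -4*25 = -100)
E*(Z(3) + U) = -3*((8 + 3) - 100) = -3*(11 - 100) = -3*(-89) = 267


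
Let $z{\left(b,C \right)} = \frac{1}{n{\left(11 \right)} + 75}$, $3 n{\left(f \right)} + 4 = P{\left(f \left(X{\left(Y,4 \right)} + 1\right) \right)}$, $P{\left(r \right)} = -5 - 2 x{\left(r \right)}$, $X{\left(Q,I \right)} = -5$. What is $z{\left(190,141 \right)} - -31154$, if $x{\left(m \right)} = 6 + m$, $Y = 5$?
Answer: $\frac{9096971}{292} \approx 31154.0$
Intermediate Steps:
$P{\left(r \right)} = -17 - 2 r$ ($P{\left(r \right)} = -5 - 2 \left(6 + r\right) = -5 - \left(12 + 2 r\right) = -17 - 2 r$)
$n{\left(f \right)} = -7 + \frac{8 f}{3}$ ($n{\left(f \right)} = - \frac{4}{3} + \frac{-17 - 2 f \left(-5 + 1\right)}{3} = - \frac{4}{3} + \frac{-17 - 2 f \left(-4\right)}{3} = - \frac{4}{3} + \frac{-17 - 2 \left(- 4 f\right)}{3} = - \frac{4}{3} + \frac{-17 + 8 f}{3} = - \frac{4}{3} + \left(- \frac{17}{3} + \frac{8 f}{3}\right) = -7 + \frac{8 f}{3}$)
$z{\left(b,C \right)} = \frac{3}{292}$ ($z{\left(b,C \right)} = \frac{1}{\left(-7 + \frac{8}{3} \cdot 11\right) + 75} = \frac{1}{\left(-7 + \frac{88}{3}\right) + 75} = \frac{1}{\frac{67}{3} + 75} = \frac{1}{\frac{292}{3}} = \frac{3}{292}$)
$z{\left(190,141 \right)} - -31154 = \frac{3}{292} - -31154 = \frac{3}{292} + 31154 = \frac{9096971}{292}$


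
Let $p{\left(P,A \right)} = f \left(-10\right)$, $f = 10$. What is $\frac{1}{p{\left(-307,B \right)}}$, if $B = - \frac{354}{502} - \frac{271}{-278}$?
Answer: $- \frac{1}{100} \approx -0.01$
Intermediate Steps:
$B = \frac{18815}{69778}$ ($B = \left(-354\right) \frac{1}{502} - - \frac{271}{278} = - \frac{177}{251} + \frac{271}{278} = \frac{18815}{69778} \approx 0.26964$)
$p{\left(P,A \right)} = -100$ ($p{\left(P,A \right)} = 10 \left(-10\right) = -100$)
$\frac{1}{p{\left(-307,B \right)}} = \frac{1}{-100} = - \frac{1}{100}$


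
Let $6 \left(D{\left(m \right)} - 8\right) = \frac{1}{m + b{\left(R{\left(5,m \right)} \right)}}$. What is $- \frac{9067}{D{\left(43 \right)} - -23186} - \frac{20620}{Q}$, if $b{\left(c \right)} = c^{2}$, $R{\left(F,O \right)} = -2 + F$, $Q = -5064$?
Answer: $\frac{33722914531}{9161445714} \approx 3.681$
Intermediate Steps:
$D{\left(m \right)} = 8 + \frac{1}{6 \left(9 + m\right)}$ ($D{\left(m \right)} = 8 + \frac{1}{6 \left(m + \left(-2 + 5\right)^{2}\right)} = 8 + \frac{1}{6 \left(m + 3^{2}\right)} = 8 + \frac{1}{6 \left(m + 9\right)} = 8 + \frac{1}{6 \left(9 + m\right)}$)
$- \frac{9067}{D{\left(43 \right)} - -23186} - \frac{20620}{Q} = - \frac{9067}{\frac{433 + 48 \cdot 43}{6 \left(9 + 43\right)} - -23186} - \frac{20620}{-5064} = - \frac{9067}{\frac{433 + 2064}{6 \cdot 52} + 23186} - - \frac{5155}{1266} = - \frac{9067}{\frac{1}{6} \cdot \frac{1}{52} \cdot 2497 + 23186} + \frac{5155}{1266} = - \frac{9067}{\frac{2497}{312} + 23186} + \frac{5155}{1266} = - \frac{9067}{\frac{7236529}{312}} + \frac{5155}{1266} = \left(-9067\right) \frac{312}{7236529} + \frac{5155}{1266} = - \frac{2828904}{7236529} + \frac{5155}{1266} = \frac{33722914531}{9161445714}$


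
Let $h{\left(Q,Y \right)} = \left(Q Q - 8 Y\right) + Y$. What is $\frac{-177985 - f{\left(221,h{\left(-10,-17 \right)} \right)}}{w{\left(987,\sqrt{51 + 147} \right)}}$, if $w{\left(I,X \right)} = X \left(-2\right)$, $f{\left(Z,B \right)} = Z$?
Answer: $\frac{29701 \sqrt{22}}{22} \approx 6332.3$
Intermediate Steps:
$h{\left(Q,Y \right)} = Q^{2} - 7 Y$ ($h{\left(Q,Y \right)} = \left(Q^{2} - 8 Y\right) + Y = Q^{2} - 7 Y$)
$w{\left(I,X \right)} = - 2 X$
$\frac{-177985 - f{\left(221,h{\left(-10,-17 \right)} \right)}}{w{\left(987,\sqrt{51 + 147} \right)}} = \frac{-177985 - 221}{\left(-2\right) \sqrt{51 + 147}} = \frac{-177985 - 221}{\left(-2\right) \sqrt{198}} = - \frac{178206}{\left(-2\right) 3 \sqrt{22}} = - \frac{178206}{\left(-6\right) \sqrt{22}} = - 178206 \left(- \frac{\sqrt{22}}{132}\right) = \frac{29701 \sqrt{22}}{22}$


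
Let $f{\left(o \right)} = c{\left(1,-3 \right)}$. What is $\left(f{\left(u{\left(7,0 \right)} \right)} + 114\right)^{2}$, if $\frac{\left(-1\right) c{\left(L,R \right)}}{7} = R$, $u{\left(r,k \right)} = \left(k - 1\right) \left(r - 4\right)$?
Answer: $18225$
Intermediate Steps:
$u{\left(r,k \right)} = \left(-1 + k\right) \left(-4 + r\right)$
$c{\left(L,R \right)} = - 7 R$
$f{\left(o \right)} = 21$ ($f{\left(o \right)} = \left(-7\right) \left(-3\right) = 21$)
$\left(f{\left(u{\left(7,0 \right)} \right)} + 114\right)^{2} = \left(21 + 114\right)^{2} = 135^{2} = 18225$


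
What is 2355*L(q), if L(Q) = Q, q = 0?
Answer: 0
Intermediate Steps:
2355*L(q) = 2355*0 = 0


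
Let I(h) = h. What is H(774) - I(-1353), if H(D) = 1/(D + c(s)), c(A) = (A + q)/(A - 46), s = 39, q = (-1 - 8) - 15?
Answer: 7310266/5403 ≈ 1353.0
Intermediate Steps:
q = -24 (q = -9 - 15 = -24)
c(A) = (-24 + A)/(-46 + A) (c(A) = (A - 24)/(A - 46) = (-24 + A)/(-46 + A))
H(D) = 1/(-15/7 + D) (H(D) = 1/(D + (-24 + 39)/(-46 + 39)) = 1/(D + 15/(-7)) = 1/(D - ⅐*15) = 1/(D - 15/7) = 1/(-15/7 + D))
H(774) - I(-1353) = 7/(-15 + 7*774) - 1*(-1353) = 7/(-15 + 5418) + 1353 = 7/5403 + 1353 = 7310266/5403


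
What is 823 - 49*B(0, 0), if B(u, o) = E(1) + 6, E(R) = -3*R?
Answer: 676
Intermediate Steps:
B(u, o) = 3 (B(u, o) = -3*1 + 6 = -3 + 6 = 3)
823 - 49*B(0, 0) = 823 - 49*3 = 823 - 147 = 676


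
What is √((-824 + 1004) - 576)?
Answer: 6*I*√11 ≈ 19.9*I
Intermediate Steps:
√((-824 + 1004) - 576) = √(180 - 576) = √(-396) = 6*I*√11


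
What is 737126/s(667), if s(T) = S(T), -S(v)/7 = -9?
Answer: 737126/63 ≈ 11700.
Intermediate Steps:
S(v) = 63 (S(v) = -7*(-9) = 63)
s(T) = 63
737126/s(667) = 737126/63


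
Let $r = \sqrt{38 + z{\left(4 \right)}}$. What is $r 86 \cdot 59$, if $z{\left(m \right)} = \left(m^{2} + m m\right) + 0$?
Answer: $5074 \sqrt{70} \approx 42452.0$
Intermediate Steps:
$z{\left(m \right)} = 2 m^{2}$ ($z{\left(m \right)} = \left(m^{2} + m^{2}\right) + 0 = 2 m^{2} + 0 = 2 m^{2}$)
$r = \sqrt{70}$ ($r = \sqrt{38 + 2 \cdot 4^{2}} = \sqrt{38 + 2 \cdot 16} = \sqrt{38 + 32} = \sqrt{70} \approx 8.3666$)
$r 86 \cdot 59 = \sqrt{70} \cdot 86 \cdot 59 = 86 \sqrt{70} \cdot 59 = 5074 \sqrt{70}$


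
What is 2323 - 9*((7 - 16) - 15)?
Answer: 2539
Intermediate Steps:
2323 - 9*((7 - 16) - 15) = 2323 - 9*(-9 - 15) = 2323 - 9*(-24) = 2323 + 216 = 2539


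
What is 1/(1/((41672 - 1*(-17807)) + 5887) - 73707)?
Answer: -65366/4817931761 ≈ -1.3567e-5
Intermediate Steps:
1/(1/((41672 - 1*(-17807)) + 5887) - 73707) = 1/(1/((41672 + 17807) + 5887) - 73707) = 1/(1/(59479 + 5887) - 73707) = 1/(1/65366 - 73707) = 1/(-4817931761/65366) = -65366/4817931761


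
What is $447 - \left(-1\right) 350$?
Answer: $797$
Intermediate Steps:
$447 - \left(-1\right) 350 = 447 - -350 = 447 + 350 = 797$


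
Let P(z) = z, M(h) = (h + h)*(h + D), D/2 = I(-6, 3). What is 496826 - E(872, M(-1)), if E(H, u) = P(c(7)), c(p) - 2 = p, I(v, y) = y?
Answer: 496817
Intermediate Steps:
c(p) = 2 + p
D = 6 (D = 2*3 = 6)
M(h) = 2*h*(6 + h) (M(h) = (h + h)*(h + 6) = (2*h)*(6 + h) = 2*h*(6 + h))
E(H, u) = 9 (E(H, u) = 2 + 7 = 9)
496826 - E(872, M(-1)) = 496826 - 1*9 = 496826 - 9 = 496817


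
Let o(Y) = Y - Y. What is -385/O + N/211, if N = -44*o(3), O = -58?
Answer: 385/58 ≈ 6.6379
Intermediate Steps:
o(Y) = 0
N = 0 (N = -44*0 = 0)
-385/O + N/211 = -385/(-58) + 0/211 = -385*(-1/58) + 0*(1/211) = 385/58 + 0 = 385/58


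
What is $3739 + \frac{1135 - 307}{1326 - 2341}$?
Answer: $\frac{3794257}{1015} \approx 3738.2$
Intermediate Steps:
$3739 + \frac{1135 - 307}{1326 - 2341} = 3739 + \frac{828}{-1015} = 3739 + 828 \left(- \frac{1}{1015}\right) = 3739 - \frac{828}{1015} = \frac{3794257}{1015}$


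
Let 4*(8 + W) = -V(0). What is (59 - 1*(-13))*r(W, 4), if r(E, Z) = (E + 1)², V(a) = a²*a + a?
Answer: 3528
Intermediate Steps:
V(a) = a + a³ (V(a) = a³ + a = a + a³)
W = -8 (W = -8 + (-(0 + 0³))/4 = -8 + (-(0 + 0))/4 = -8 + (-1*0)/4 = -8 + (¼)*0 = -8 + 0 = -8)
r(E, Z) = (1 + E)²
(59 - 1*(-13))*r(W, 4) = (59 - 1*(-13))*(1 - 8)² = (59 + 13)*(-7)² = 72*49 = 3528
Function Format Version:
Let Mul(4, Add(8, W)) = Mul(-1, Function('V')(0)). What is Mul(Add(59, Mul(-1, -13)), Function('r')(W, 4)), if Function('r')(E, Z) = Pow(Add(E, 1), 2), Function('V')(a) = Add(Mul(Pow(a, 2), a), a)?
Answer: 3528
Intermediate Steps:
Function('V')(a) = Add(a, Pow(a, 3)) (Function('V')(a) = Add(Pow(a, 3), a) = Add(a, Pow(a, 3)))
W = -8 (W = Add(-8, Mul(Rational(1, 4), Mul(-1, Add(0, Pow(0, 3))))) = Add(-8, Mul(Rational(1, 4), Mul(-1, Add(0, 0)))) = Add(-8, Mul(Rational(1, 4), Mul(-1, 0))) = Add(-8, Mul(Rational(1, 4), 0)) = Add(-8, 0) = -8)
Function('r')(E, Z) = Pow(Add(1, E), 2)
Mul(Add(59, Mul(-1, -13)), Function('r')(W, 4)) = Mul(Add(59, Mul(-1, -13)), Pow(Add(1, -8), 2)) = Mul(Add(59, 13), Pow(-7, 2)) = Mul(72, 49) = 3528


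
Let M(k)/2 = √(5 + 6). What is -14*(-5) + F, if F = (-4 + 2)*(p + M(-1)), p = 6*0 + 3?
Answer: 64 - 4*√11 ≈ 50.734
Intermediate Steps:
M(k) = 2*√11 (M(k) = 2*√(5 + 6) = 2*√11)
p = 3 (p = 0 + 3 = 3)
F = -6 - 4*√11 (F = (-4 + 2)*(3 + 2*√11) = -2*(3 + 2*√11) = -6 - 4*√11 ≈ -19.267)
-14*(-5) + F = -14*(-5) + (-6 - 4*√11) = 70 + (-6 - 4*√11) = 64 - 4*√11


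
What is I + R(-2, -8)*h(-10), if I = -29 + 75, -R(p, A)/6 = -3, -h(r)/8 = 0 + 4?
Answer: -530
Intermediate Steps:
h(r) = -32 (h(r) = -8*(0 + 4) = -8*4 = -32)
R(p, A) = 18 (R(p, A) = -6*(-3) = 18)
I = 46
I + R(-2, -8)*h(-10) = 46 + 18*(-32) = 46 - 576 = -530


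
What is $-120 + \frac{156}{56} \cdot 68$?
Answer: $\frac{486}{7} \approx 69.429$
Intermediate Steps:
$-120 + \frac{156}{56} \cdot 68 = -120 + 156 \cdot \frac{1}{56} \cdot 68 = -120 + \frac{39}{14} \cdot 68 = -120 + \frac{1326}{7} = \frac{486}{7}$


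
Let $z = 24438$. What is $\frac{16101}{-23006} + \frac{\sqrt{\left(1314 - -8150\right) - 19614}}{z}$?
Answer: $- \frac{16101}{23006} + \frac{5 i \sqrt{406}}{24438} \approx -0.69986 + 0.0041226 i$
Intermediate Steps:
$\frac{16101}{-23006} + \frac{\sqrt{\left(1314 - -8150\right) - 19614}}{z} = \frac{16101}{-23006} + \frac{\sqrt{\left(1314 - -8150\right) - 19614}}{24438} = 16101 \left(- \frac{1}{23006}\right) + \sqrt{\left(1314 + 8150\right) - 19614} \cdot \frac{1}{24438} = - \frac{16101}{23006} + \sqrt{9464 - 19614} \cdot \frac{1}{24438} = - \frac{16101}{23006} + \sqrt{-10150} \cdot \frac{1}{24438} = - \frac{16101}{23006} + 5 i \sqrt{406} \cdot \frac{1}{24438} = - \frac{16101}{23006} + \frac{5 i \sqrt{406}}{24438}$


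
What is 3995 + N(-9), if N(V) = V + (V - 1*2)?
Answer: 3975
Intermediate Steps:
N(V) = -2 + 2*V (N(V) = V + (V - 2) = V + (-2 + V) = -2 + 2*V)
3995 + N(-9) = 3995 + (-2 + 2*(-9)) = 3995 + (-2 - 18) = 3995 - 20 = 3975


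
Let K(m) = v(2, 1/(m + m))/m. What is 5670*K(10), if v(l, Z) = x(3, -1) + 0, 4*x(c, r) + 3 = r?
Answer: -567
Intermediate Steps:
x(c, r) = -¾ + r/4
v(l, Z) = -1 (v(l, Z) = (-¾ + (¼)*(-1)) + 0 = (-¾ - ¼) + 0 = -1 + 0 = -1)
K(m) = -1/m
5670*K(10) = 5670*(-1/10) = 5670*(-1*⅒) = 5670*(-⅒) = -567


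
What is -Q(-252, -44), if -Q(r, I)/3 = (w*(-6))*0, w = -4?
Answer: 0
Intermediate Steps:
Q(r, I) = 0 (Q(r, I) = -3*(-4*(-6))*0 = -72*0 = -3*0 = 0)
-Q(-252, -44) = -1*0 = 0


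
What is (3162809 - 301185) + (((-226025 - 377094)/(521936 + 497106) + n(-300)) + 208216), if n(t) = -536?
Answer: 3127749083649/1019042 ≈ 3.0693e+6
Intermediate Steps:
(3162809 - 301185) + (((-226025 - 377094)/(521936 + 497106) + n(-300)) + 208216) = (3162809 - 301185) + (((-226025 - 377094)/(521936 + 497106) - 536) + 208216) = 2861624 + ((-603119/1019042 - 536) + 208216) = 2861624 + (-546809631/1019042 + 208216) = 2861624 + 211634039441/1019042 = 3127749083649/1019042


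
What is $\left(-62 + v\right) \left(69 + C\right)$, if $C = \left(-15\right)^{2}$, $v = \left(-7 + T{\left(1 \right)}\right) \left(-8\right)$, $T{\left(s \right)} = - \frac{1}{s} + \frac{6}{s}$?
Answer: $-13524$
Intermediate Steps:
$T{\left(s \right)} = \frac{5}{s}$
$v = 16$ ($v = \left(-7 + \frac{5}{1}\right) \left(-8\right) = \left(-7 + 5 \cdot 1\right) \left(-8\right) = \left(-7 + 5\right) \left(-8\right) = \left(-2\right) \left(-8\right) = 16$)
$C = 225$
$\left(-62 + v\right) \left(69 + C\right) = \left(-62 + 16\right) \left(69 + 225\right) = \left(-46\right) 294 = -13524$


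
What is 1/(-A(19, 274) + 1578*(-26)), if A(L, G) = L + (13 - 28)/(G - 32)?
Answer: -242/9933359 ≈ -2.4362e-5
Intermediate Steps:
A(L, G) = L - 15/(-32 + G)
1/(-A(19, 274) + 1578*(-26)) = 1/(-(-15 - 32*19 + 274*19)/(-32 + 274) + 1578*(-26)) = 1/(-(-15 - 608 + 5206)/242 - 41028) = 1/(-4583/242 - 41028) = 1/(-9933359/242) = -242/9933359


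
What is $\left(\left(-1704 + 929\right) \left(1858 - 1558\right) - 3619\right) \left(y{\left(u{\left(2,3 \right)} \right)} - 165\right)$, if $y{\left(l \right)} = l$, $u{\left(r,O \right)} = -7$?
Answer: $40612468$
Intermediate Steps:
$\left(\left(-1704 + 929\right) \left(1858 - 1558\right) - 3619\right) \left(y{\left(u{\left(2,3 \right)} \right)} - 165\right) = \left(\left(-1704 + 929\right) \left(1858 - 1558\right) - 3619\right) \left(-7 - 165\right) = \left(\left(-775\right) 300 - 3619\right) \left(-172\right) = \left(-232500 - 3619\right) \left(-172\right) = \left(-236119\right) \left(-172\right) = 40612468$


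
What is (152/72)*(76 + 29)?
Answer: 665/3 ≈ 221.67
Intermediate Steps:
(152/72)*(76 + 29) = (152*(1/72))*105 = (19/9)*105 = 665/3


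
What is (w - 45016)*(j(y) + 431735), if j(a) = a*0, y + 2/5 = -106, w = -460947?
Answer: -218441935805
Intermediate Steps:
y = -532/5 (y = -⅖ - 106 = -532/5 ≈ -106.40)
j(a) = 0
(w - 45016)*(j(y) + 431735) = (-460947 - 45016)*(0 + 431735) = -505963*431735 = -218441935805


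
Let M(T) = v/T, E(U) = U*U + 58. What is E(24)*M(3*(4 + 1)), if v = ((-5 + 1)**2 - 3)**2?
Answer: 107146/15 ≈ 7143.1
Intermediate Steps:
E(U) = 58 + U**2 (E(U) = U**2 + 58 = 58 + U**2)
v = 169 (v = ((-4)**2 - 3)**2 = (16 - 3)**2 = 13**2 = 169)
M(T) = 169/T
E(24)*M(3*(4 + 1)) = (58 + 24**2)*(169/((3*(4 + 1)))) = (58 + 576)*(169/((3*5))) = 634*(169/15) = 107146/15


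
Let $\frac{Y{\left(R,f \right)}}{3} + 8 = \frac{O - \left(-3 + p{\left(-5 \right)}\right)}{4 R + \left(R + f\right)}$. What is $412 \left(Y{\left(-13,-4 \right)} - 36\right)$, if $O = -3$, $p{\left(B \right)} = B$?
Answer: $- \frac{570620}{23} \approx -24810.0$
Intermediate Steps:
$Y{\left(R,f \right)} = -24 + \frac{15}{f + 5 R}$ ($Y{\left(R,f \right)} = -24 + 3 \frac{-3 + \left(3 - -5\right)}{4 R + \left(R + f\right)} = -24 + 3 \frac{-3 + \left(3 + 5\right)}{f + 5 R} = -24 + 3 \frac{-3 + 8}{f + 5 R} = -24 + 3 \frac{5}{f + 5 R} = -24 + \frac{15}{f + 5 R}$)
$412 \left(Y{\left(-13,-4 \right)} - 36\right) = 412 \left(\frac{3 \left(5 - -520 - -32\right)}{-4 + 5 \left(-13\right)} - 36\right) = 412 \left(\frac{3 \left(5 + 520 + 32\right)}{-4 - 65} - 36\right) = 412 \left(3 \frac{1}{-69} \cdot 557 - 36\right) = 412 \left(3 \left(- \frac{1}{69}\right) 557 - 36\right) = 412 \left(- \frac{557}{23} - 36\right) = 412 \left(- \frac{1385}{23}\right) = - \frac{570620}{23}$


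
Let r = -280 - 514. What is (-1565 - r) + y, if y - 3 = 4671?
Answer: 3903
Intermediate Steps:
y = 4674 (y = 3 + 4671 = 4674)
r = -794
(-1565 - r) + y = (-1565 - 1*(-794)) + 4674 = (-1565 + 794) + 4674 = -771 + 4674 = 3903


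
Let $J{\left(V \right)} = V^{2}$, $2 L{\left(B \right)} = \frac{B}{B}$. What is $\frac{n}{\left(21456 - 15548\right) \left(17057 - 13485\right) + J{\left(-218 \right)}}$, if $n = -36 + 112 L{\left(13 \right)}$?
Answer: $\frac{1}{1057545} \approx 9.4559 \cdot 10^{-7}$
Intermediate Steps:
$L{\left(B \right)} = \frac{1}{2}$ ($L{\left(B \right)} = \frac{B \frac{1}{B}}{2} = \frac{1}{2} \cdot 1 = \frac{1}{2}$)
$n = 20$ ($n = -36 + 112 \cdot \frac{1}{2} = -36 + 56 = 20$)
$\frac{n}{\left(21456 - 15548\right) \left(17057 - 13485\right) + J{\left(-218 \right)}} = \frac{20}{\left(21456 - 15548\right) \left(17057 - 13485\right) + \left(-218\right)^{2}} = \frac{20}{5908 \cdot 3572 + 47524} = \frac{20}{21103376 + 47524} = \frac{20}{21150900} = 20 \cdot \frac{1}{21150900} = \frac{1}{1057545}$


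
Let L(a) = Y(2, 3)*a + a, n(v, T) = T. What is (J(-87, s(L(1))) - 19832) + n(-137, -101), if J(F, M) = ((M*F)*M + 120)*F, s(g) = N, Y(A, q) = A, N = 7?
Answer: 340508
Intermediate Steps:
L(a) = 3*a (L(a) = 2*a + a = 3*a)
s(g) = 7
J(F, M) = F*(120 + F*M²) (J(F, M) = ((F*M)*M + 120)*F = (F*M² + 120)*F = (120 + F*M²)*F = F*(120 + F*M²))
(J(-87, s(L(1))) - 19832) + n(-137, -101) = (-87*(120 - 87*7²) - 19832) - 101 = (-87*(120 - 87*49) - 19832) - 101 = (-87*(120 - 4263) - 19832) - 101 = (-87*(-4143) - 19832) - 101 = (360441 - 19832) - 101 = 340609 - 101 = 340508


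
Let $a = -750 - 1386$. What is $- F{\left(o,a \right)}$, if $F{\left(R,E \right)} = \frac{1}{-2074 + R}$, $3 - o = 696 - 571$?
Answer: $\frac{1}{2196} \approx 0.00045537$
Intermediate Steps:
$a = -2136$ ($a = -750 - 1386 = -2136$)
$o = -122$ ($o = 3 - \left(696 - 571\right) = 3 - 125 = -122$)
$- F{\left(o,a \right)} = - \frac{1}{-2074 - 122} = - \frac{1}{-2196} = \left(-1\right) \left(- \frac{1}{2196}\right) = \frac{1}{2196}$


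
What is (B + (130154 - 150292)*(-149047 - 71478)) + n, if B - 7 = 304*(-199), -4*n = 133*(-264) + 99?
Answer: 17763522857/4 ≈ 4.4409e+9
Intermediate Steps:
n = 35013/4 (n = -(133*(-264) + 99)/4 = -(-35112 + 99)/4 = -1/4*(-35013) = 35013/4 ≈ 8753.3)
B = -60489 (B = 7 + 304*(-199) = 7 - 60496 = -60489)
(B + (130154 - 150292)*(-149047 - 71478)) + n = (-60489 + (130154 - 150292)*(-149047 - 71478)) + 35013/4 = (-60489 - 20138*(-220525)) + 35013/4 = (-60489 + 4440932450) + 35013/4 = 4440871961 + 35013/4 = 17763522857/4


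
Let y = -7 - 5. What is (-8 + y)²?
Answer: 400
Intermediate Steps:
y = -12
(-8 + y)² = (-8 - 12)² = (-20)² = 400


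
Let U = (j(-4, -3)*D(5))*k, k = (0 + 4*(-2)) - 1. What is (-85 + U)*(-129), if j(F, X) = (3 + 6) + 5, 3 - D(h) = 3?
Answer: 10965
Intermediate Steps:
D(h) = 0 (D(h) = 3 - 1*3 = 3 - 3 = 0)
k = -9 (k = (0 - 8) - 1 = -8 - 1 = -9)
j(F, X) = 14 (j(F, X) = 9 + 5 = 14)
U = 0 (U = (14*0)*(-9) = 0*(-9) = 0)
(-85 + U)*(-129) = (-85 + 0)*(-129) = -85*(-129) = 10965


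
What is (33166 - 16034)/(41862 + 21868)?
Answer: 8566/31865 ≈ 0.26882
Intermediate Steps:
(33166 - 16034)/(41862 + 21868) = 17132/63730 = 17132*(1/63730) = 8566/31865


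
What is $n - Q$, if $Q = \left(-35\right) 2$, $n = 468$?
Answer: $538$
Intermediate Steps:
$Q = -70$
$n - Q = 468 - -70 = 468 + 70 = 538$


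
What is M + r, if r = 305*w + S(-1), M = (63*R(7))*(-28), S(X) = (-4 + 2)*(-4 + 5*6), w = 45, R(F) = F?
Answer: 1325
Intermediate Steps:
S(X) = -52 (S(X) = -2*(-4 + 30) = -2*26 = -52)
M = -12348 (M = (63*7)*(-28) = 441*(-28) = -12348)
r = 13673 (r = 305*45 - 52 = 13725 - 52 = 13673)
M + r = -12348 + 13673 = 1325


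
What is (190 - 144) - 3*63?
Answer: -143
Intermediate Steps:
(190 - 144) - 3*63 = 46 - 189 = -143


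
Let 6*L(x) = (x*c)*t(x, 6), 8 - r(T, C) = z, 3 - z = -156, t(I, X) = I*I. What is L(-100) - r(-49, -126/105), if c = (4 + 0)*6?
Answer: -3999849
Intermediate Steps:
t(I, X) = I²
z = 159 (z = 3 - 1*(-156) = 3 + 156 = 159)
r(T, C) = -151 (r(T, C) = 8 - 1*159 = 8 - 159 = -151)
c = 24 (c = 4*6 = 24)
L(x) = 4*x³ (L(x) = ((x*24)*x²)/6 = ((24*x)*x²)/6 = (24*x³)/6 = 4*x³)
L(-100) - r(-49, -126/105) = 4*(-100)³ - 1*(-151) = 4*(-1000000) + 151 = -4000000 + 151 = -3999849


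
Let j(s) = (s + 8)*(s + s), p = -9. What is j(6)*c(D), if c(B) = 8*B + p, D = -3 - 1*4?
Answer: -10920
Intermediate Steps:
D = -7 (D = -3 - 4 = -7)
c(B) = -9 + 8*B (c(B) = 8*B - 9 = -9 + 8*B)
j(s) = 2*s*(8 + s) (j(s) = (8 + s)*(2*s) = 2*s*(8 + s))
j(6)*c(D) = (2*6*(8 + 6))*(-9 + 8*(-7)) = (2*6*14)*(-9 - 56) = 168*(-65) = -10920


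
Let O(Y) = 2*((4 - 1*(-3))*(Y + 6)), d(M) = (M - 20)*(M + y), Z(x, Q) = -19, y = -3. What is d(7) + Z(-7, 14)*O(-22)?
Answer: 4204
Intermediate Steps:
d(M) = (-20 + M)*(-3 + M) (d(M) = (M - 20)*(M - 3) = (-20 + M)*(-3 + M))
O(Y) = 84 + 14*Y (O(Y) = 2*((4 + 3)*(6 + Y)) = 2*(7*(6 + Y)) = 2*(42 + 7*Y) = 84 + 14*Y)
d(7) + Z(-7, 14)*O(-22) = (60 + 7² - 23*7) - 19*(84 + 14*(-22)) = (60 + 49 - 161) - 19*(84 - 308) = -52 - 19*(-224) = -52 + 4256 = 4204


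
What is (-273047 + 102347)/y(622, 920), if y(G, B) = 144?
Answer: -14225/12 ≈ -1185.4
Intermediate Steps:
(-273047 + 102347)/y(622, 920) = (-273047 + 102347)/144 = -170700*1/144 = -14225/12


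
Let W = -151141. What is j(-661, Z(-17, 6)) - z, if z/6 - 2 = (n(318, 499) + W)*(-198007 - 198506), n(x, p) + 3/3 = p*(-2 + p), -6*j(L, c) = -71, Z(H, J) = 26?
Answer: 1382639244947/6 ≈ 2.3044e+11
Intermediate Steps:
j(L, c) = 71/6 (j(L, c) = -1/6*(-71) = 71/6)
n(x, p) = -1 + p*(-2 + p)
z = -230439874146 (z = 12 + 6*(((-1 + 499**2 - 2*499) - 151141)*(-198007 - 198506)) = 12 + 6*(((-1 + 249001 - 998) - 151141)*(-396513)) = 12 + 6*((248002 - 151141)*(-396513)) = 12 + 6*(96861*(-396513)) = 12 + 6*(-38406645693) = 12 - 230439874158 = -230439874146)
j(-661, Z(-17, 6)) - z = 71/6 - 1*(-230439874146) = 71/6 + 230439874146 = 1382639244947/6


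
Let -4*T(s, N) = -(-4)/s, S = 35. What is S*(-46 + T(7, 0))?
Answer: -1615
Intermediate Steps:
T(s, N) = -1/s (T(s, N) = -(-1)*(-4/s)/4 = -1/s)
S*(-46 + T(7, 0)) = 35*(-46 - 1/7) = 35*(-46 - 1*⅐) = 35*(-46 - ⅐) = 35*(-323/7) = -1615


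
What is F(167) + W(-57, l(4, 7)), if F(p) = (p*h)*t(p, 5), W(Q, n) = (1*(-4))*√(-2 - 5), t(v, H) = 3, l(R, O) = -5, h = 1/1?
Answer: 501 - 4*I*√7 ≈ 501.0 - 10.583*I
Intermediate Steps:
h = 1
W(Q, n) = -4*I*√7
F(p) = 3*p (F(p) = (p*1)*3 = p*3 = 3*p)
F(167) + W(-57, l(4, 7)) = 3*167 - 4*I*√7 = 501 - 4*I*√7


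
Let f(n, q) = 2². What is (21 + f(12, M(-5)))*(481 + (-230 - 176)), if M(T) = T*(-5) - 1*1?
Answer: 1875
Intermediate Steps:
M(T) = -1 - 5*T (M(T) = -5*T - 1 = -1 - 5*T)
f(n, q) = 4
(21 + f(12, M(-5)))*(481 + (-230 - 176)) = (21 + 4)*(481 + (-230 - 176)) = 25*(481 - 406) = 25*75 = 1875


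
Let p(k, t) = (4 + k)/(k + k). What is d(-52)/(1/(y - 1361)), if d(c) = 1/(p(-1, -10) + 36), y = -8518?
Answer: -6586/23 ≈ -286.35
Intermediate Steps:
p(k, t) = (4 + k)/(2*k) (p(k, t) = (4 + k)/((2*k)) = (4 + k)*(1/(2*k)) = (4 + k)/(2*k))
d(c) = 2/69 (d(c) = 1/((1/2)*(4 - 1)/(-1) + 36) = 1/((1/2)*(-1)*3 + 36) = 1/(-3/2 + 36) = 1/(69/2) = 2/69)
d(-52)/(1/(y - 1361)) = 2/(69*(1/(-8518 - 1361))) = 2/(69*(1/(-9879))) = 2/(69*(-1/9879)) = (2/69)*(-9879) = -6586/23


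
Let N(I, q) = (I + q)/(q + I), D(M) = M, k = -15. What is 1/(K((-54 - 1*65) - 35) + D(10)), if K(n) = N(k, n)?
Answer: 1/11 ≈ 0.090909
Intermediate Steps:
N(I, q) = 1 (N(I, q) = (I + q)/(I + q) = 1)
K(n) = 1
1/(K((-54 - 1*65) - 35) + D(10)) = 1/(1 + 10) = 1/11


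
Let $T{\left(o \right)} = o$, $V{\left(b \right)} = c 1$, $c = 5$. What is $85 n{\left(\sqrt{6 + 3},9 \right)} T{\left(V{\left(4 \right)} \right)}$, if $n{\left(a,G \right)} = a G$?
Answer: $11475$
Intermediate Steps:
$V{\left(b \right)} = 5$ ($V{\left(b \right)} = 5 \cdot 1 = 5$)
$n{\left(a,G \right)} = G a$
$85 n{\left(\sqrt{6 + 3},9 \right)} T{\left(V{\left(4 \right)} \right)} = 85 \cdot 9 \sqrt{6 + 3} \cdot 5 = 85 \cdot 9 \sqrt{9} \cdot 5 = 85 \cdot 9 \cdot 3 \cdot 5 = 85 \cdot 27 \cdot 5 = 2295 \cdot 5 = 11475$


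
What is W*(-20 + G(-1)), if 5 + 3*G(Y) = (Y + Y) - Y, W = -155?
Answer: 3410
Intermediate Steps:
G(Y) = -5/3 + Y/3 (G(Y) = -5/3 + ((Y + Y) - Y)/3 = -5/3 + (2*Y - Y)/3 = -5/3 + Y/3)
W*(-20 + G(-1)) = -155*(-20 + (-5/3 + (1/3)*(-1))) = -155*(-20 + (-5/3 - 1/3)) = -155*(-20 - 2) = -155*(-22) = 3410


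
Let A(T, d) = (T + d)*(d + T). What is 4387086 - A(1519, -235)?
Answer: 2738430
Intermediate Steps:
A(T, d) = (T + d)² (A(T, d) = (T + d)*(T + d) = (T + d)²)
4387086 - A(1519, -235) = 4387086 - (1519 - 235)² = 4387086 - 1*1284² = 4387086 - 1*1648656 = 4387086 - 1648656 = 2738430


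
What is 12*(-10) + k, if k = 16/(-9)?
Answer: -1096/9 ≈ -121.78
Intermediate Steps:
k = -16/9 (k = 16*(-⅑) = -16/9 ≈ -1.7778)
12*(-10) + k = 12*(-10) - 16/9 = -120 - 16/9 = -1096/9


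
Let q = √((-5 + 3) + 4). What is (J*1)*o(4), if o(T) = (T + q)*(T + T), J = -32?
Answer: -1024 - 256*√2 ≈ -1386.0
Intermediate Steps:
q = √2 (q = √(-2 + 4) = √2 ≈ 1.4142)
o(T) = 2*T*(T + √2) (o(T) = (T + √2)*(T + T) = (T + √2)*(2*T) = 2*T*(T + √2))
(J*1)*o(4) = (-32*1)*(2*4*(4 + √2)) = -32*(32 + 8*√2) = -1024 - 256*√2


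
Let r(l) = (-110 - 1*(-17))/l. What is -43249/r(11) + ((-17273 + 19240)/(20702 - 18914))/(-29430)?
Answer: 8344595205943/1631246040 ≈ 5115.5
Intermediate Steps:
r(l) = -93/l (r(l) = (-110 + 17)/l = -93/l)
-43249/r(11) + ((-17273 + 19240)/(20702 - 18914))/(-29430) = -43249/((-93/11)) + ((-17273 + 19240)/(20702 - 18914))/(-29430) = -43249/((-93*1/11)) + (1967/1788)*(-1/29430) = -43249/(-93/11) + (1967*(1/1788))*(-1/29430) = -43249*(-11/93) + (1967/1788)*(-1/29430) = 475739/93 - 1967/52620840 = 8344595205943/1631246040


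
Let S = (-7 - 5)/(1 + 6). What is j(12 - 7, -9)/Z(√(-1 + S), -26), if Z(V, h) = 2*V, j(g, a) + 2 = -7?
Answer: 9*I*√133/38 ≈ 2.7314*I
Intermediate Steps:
j(g, a) = -9 (j(g, a) = -2 - 7 = -9)
S = -12/7 ≈ -1.7143
j(12 - 7, -9)/Z(√(-1 + S), -26) = -9*1/(2*√(-1 - 12/7)) = -9*(-I*√133/38) = -(-9)*I*√133/38 = 9*I*√133/38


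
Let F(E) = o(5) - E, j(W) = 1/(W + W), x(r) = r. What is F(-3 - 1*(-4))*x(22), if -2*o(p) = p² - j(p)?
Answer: -2959/10 ≈ -295.90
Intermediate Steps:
j(W) = 1/(2*W)
o(p) = -p²/2 + 1/(4*p) (o(p) = -(p² - 1/(2*p))/2 = -p²/2 + 1/(4*p))
F(E) = -249/20 - E (F(E) = (¼)*(1 - 2*5³)/5 - E = (¼)*(⅕)*(1 - 2*125) - E = (¼)*(⅕)*(1 - 250) - E = (¼)*(⅕)*(-249) - E = -249/20 - E)
F(-3 - 1*(-4))*x(22) = (-249/20 - (-3 - 1*(-4)))*22 = (-249/20 - (-3 + 4))*22 = (-249/20 - 1*1)*22 = (-249/20 - 1)*22 = -269/20*22 = -2959/10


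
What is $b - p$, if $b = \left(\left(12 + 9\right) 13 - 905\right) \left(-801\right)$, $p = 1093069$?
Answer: $-586837$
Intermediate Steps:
$b = 506232$ ($b = \left(21 \cdot 13 - 905\right) \left(-801\right) = \left(273 - 905\right) \left(-801\right) = \left(-632\right) \left(-801\right) = 506232$)
$b - p = 506232 - 1093069 = -586837$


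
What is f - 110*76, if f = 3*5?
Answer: -8345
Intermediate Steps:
f = 15
f - 110*76 = 15 - 110*76 = 15 - 8360 = -8345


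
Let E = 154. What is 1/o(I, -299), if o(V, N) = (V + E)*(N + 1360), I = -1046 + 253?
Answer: -1/677979 ≈ -1.4750e-6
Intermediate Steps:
I = -793
o(V, N) = (154 + V)*(1360 + N) (o(V, N) = (V + 154)*(N + 1360) = (154 + V)*(1360 + N))
1/o(I, -299) = 1/(209440 + 154*(-299) + 1360*(-793) - 299*(-793)) = 1/(209440 - 46046 - 1078480 + 237107) = 1/(-677979) = -1/677979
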